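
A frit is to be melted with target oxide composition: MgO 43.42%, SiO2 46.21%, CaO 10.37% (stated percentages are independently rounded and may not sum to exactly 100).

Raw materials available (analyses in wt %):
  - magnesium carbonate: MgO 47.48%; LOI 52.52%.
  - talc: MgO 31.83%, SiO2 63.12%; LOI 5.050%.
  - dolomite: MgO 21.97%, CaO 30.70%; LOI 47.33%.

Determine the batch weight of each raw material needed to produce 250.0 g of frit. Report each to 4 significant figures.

Batch per 250.0 g frit:
  magnesium carbonate: 66.85 g
  talc: 183.0 g
  dolomite: 84.45 g
Total batch = 334.3 g; LOI loss = 84.32 g; yield = 74.78%

Mid-chain values are printed, with 4-significant-digit rounding, on the page; all internal work runs at full precision from first step to last — each reported result carries a single rounding; derived quantities are rebuilt at exact precision (the three compositions, glass mass, the totals, the yield, LOI) from the batch weights for 250.0 g of glass, as they appear in question or answer.
The oxide mass targets at 250.0 g frit:
  MgO: 43.42% × 250.0 = 108.6 g
  SiO2: 46.21% × 250.0 = 115.5 g
  CaO: 10.37% × 250.0 = 25.92 g
Balance tally, oxide-wise, from the weights as reported, relative to the basis at hand (summed amounts equal target values up to rounding of the answer):
  MgO: 66.85·0.4748 + 183.0·0.3183 + 84.45·0.2197 = 108.5 g (target 108.6 g)
  SiO2: 183.0·0.6312 = 115.5 g (target 115.5 g)
  CaO: 84.45·0.3070 = 25.93 g (target 25.92 g)
Auditing the glass mass value: whole batch net of LOI = 250.0 g (oxide target masses add up to 250.0 g; stated basis 250.0 g — any gap is answer rounding).
Whole-batch sum: Σ batch = 334.3 g; LOI removed, Σ of batch·LOI: 84.32 g; yield: glass divided by total = 74.78%.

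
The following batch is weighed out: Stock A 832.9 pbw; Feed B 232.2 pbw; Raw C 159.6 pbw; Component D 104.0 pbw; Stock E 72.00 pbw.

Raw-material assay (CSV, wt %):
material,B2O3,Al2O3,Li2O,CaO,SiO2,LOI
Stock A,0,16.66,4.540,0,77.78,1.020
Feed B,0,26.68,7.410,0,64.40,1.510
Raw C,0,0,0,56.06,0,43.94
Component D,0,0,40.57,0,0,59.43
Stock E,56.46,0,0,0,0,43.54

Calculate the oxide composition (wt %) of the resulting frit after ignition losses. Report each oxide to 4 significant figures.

Glass mass = 1225 pbw (batch 1401 − LOI 175.3).
Composition: B2O3 3.317%, Al2O3 16.38%, Li2O 7.933%, CaO 7.301%, SiO2 65.07%

Every computation maintains exact precision at every stage. In-progress results are shown (rounded to four significant figures) when written out — each reported figure takes just one rounding; the derived quantities (the yield, totals, LOI, five oxide percentages, net glass mass) are recomputed using the weight values on 1225 pbw of glass at full precision, as written in the problem or the answer.
Oxide-by-oxide delivered mass:
  B2O3: 72.00·0.5646 = 40.65 pbw
  Al2O3: 832.9·0.1666 + 232.2·0.2668 = 200.7 pbw
  Li2O: 832.9·0.04540 + 232.2·0.07410 + 104.0·0.4057 = 97.21 pbw
  CaO: 159.6·0.5606 = 89.47 pbw
  SiO2: 832.9·0.7778 + 232.2·0.6440 = 797.4 pbw
LOI: 832.9·0.01020 + 232.2·0.01510 + 159.6·0.4394 + 104.0·0.5943 + 72.00·0.4354 = 175.3 pbw
batch − LOI leaves glass = 1401 − 175.3 = 1225 pbw (consistent with Σ oxide mass)
each oxide over glass, ×100, is wt %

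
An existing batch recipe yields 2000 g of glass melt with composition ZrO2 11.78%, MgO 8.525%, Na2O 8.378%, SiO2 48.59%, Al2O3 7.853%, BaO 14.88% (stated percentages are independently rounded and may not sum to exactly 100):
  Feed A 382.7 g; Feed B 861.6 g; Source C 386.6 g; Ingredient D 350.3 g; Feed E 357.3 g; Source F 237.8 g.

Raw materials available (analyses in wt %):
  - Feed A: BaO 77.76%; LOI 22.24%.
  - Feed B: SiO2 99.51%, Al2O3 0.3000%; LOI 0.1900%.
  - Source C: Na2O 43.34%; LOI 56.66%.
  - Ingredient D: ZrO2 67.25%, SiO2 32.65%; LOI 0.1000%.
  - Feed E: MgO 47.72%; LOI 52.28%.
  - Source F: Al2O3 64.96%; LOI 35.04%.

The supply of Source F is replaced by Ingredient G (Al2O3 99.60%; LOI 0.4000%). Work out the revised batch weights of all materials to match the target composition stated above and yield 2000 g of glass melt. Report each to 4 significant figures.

Mid-chain values are displayed, rounded to four significant figures, across the worked steps — all internal work holds full precision through the solve. Each reported value undergoes a single rounding; the derived quantities, including the six compositions, totals, net glass mass, LOI, yield, are carried from the batch weights per 2000 g of glass at full precision as set out in problem or answer.
Target oxide masses per 2000 g glass melt:
  ZrO2: 11.78% × 2000 = 235.6 g
  MgO: 8.525% × 2000 = 170.5 g
  Na2O: 8.378% × 2000 = 167.6 g
  SiO2: 48.59% × 2000 = 971.8 g
  Al2O3: 7.853% × 2000 = 157.1 g
  BaO: 14.88% × 2000 = 297.6 g
Per-oxide balance check with the batch weights as given, at the basis given (every target is met by its sum within answer rounding):
  ZrO2: 350.3·0.6725 = 235.6 g (target 235.6 g)
  MgO: 357.3·0.4772 = 170.5 g (target 170.5 g)
  Na2O: 386.6·0.4334 = 167.6 g (target 167.6 g)
  SiO2: 861.6·0.9951 + 350.3·0.3265 = 971.8 g (target 971.8 g)
  Al2O3: 861.6·0.003000 + 155.1·0.9960 = 157.1 g (target 157.1 g)
  BaO: 382.7·0.7776 = 297.6 g (target 297.6 g)
Glass-mass sanity pass: whole batch net of LOI = 2000 g (targets for the oxides total 2000 g; the stated basis being 2000 g — any gap is answer rounding).
Total batch = Σ batch = 2494 g; the LOI term Σ batch·LOI equals 493.6 g; yield = glass ÷ total batch = 80.21%.

Revised batch per 2000 g glass melt:
  Feed A: 382.7 g
  Feed B: 861.6 g
  Source C: 386.6 g
  Ingredient D: 350.3 g
  Feed E: 357.3 g
  Ingredient G: 155.1 g
Total batch = 2494 g; LOI loss = 493.6 g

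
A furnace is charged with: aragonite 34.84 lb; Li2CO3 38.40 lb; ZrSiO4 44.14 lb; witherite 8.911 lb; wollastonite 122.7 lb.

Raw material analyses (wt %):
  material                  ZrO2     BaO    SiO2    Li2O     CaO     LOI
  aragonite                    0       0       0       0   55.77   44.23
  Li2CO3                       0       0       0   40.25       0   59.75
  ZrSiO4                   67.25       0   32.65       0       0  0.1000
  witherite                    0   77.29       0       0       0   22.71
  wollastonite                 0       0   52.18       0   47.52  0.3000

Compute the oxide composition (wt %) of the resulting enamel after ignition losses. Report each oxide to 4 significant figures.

Glass mass = 208.2 lb (batch 249.0 − LOI 40.79).
Composition: ZrO2 14.26%, BaO 3.308%, SiO2 37.67%, Li2O 7.424%, CaO 37.34%

Full float precision is maintained in every operation. Working values are printed rounded off to 4 significant figures in the working; each reported number takes just one rounding; all derived quantities (the yield, five oxide percentages, net glass mass, totals, LOI) are re-derived in exact precision from the batch weights on 208.2 lb of glass, precisely as stated by question or answer.
Per-oxide mass from batch:
  ZrO2: 44.14·0.6725 = 29.68 lb
  BaO: 8.911·0.7729 = 6.887 lb
  SiO2: 44.14·0.3265 + 122.7·0.5218 = 78.44 lb
  Li2O: 38.40·0.4025 = 15.46 lb
  CaO: 34.84·0.5577 + 122.7·0.4752 = 77.74 lb
LOI: 34.84·0.4423 + 38.40·0.5975 + 44.14·0.001000 + 8.911·0.2271 + 122.7·0.003000 = 40.79 lb
Resulting glass, batch − LOI: 249.0 − 40.79 = 208.2 lb (the oxide masses sum to this)
oxide / glass × 100 gives the wt %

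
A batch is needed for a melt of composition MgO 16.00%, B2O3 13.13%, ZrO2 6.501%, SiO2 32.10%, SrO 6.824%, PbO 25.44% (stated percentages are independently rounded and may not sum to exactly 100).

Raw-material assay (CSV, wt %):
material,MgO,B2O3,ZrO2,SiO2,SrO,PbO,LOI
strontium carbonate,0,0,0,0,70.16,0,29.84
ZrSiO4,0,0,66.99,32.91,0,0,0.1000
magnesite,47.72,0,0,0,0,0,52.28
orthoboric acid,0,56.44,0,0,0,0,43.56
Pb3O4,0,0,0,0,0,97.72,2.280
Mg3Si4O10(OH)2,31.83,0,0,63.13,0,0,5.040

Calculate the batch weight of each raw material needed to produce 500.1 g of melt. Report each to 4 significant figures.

Batch per 500.1 g melt:
  strontium carbonate: 48.64 g
  ZrSiO4: 48.53 g
  magnesite: 14.94 g
  orthoboric acid: 116.3 g
  Pb3O4: 130.2 g
  Mg3Si4O10(OH)2: 229.0 g
Total batch = 587.6 g; LOI loss = 87.54 g; yield = 85.10%

Each numeric step holds exact precision in all steps. In-progress results are shown rounded off to 4 significant figures between the steps. Each reported result undergoes a single rounding. All derived quantities (yield, ignition loss, net glass mass, the six compositions, the totals) are rebuilt from the weighed amounts on 500.1 g of glass at full precision, precisely as stated by problem or answer.
Oxide-by-oxide targets in 500.1 g melt:
  MgO: 16.00% × 500.1 = 80.02 g
  B2O3: 13.13% × 500.1 = 65.66 g
  ZrO2: 6.501% × 500.1 = 32.51 g
  SiO2: 32.10% × 500.1 = 160.5 g
  SrO: 6.824% × 500.1 = 34.13 g
  PbO: 25.44% × 500.1 = 127.2 g
Oxide-by-oxide audit working from each reported weight, relative to the basis at hand (oxide sums agree with the targets once rounding is allowed for):
  MgO: 14.94·0.4772 + 229.0·0.3183 = 80.02 g (target 80.02 g)
  B2O3: 116.3·0.5644 = 65.64 g (target 65.66 g)
  ZrO2: 48.53·0.6699 = 32.51 g (target 32.51 g)
  SiO2: 48.53·0.3291 + 229.0·0.6313 = 160.5 g (target 160.5 g)
  SrO: 48.64·0.7016 = 34.13 g (target 34.13 g)
  PbO: 130.2·0.9772 = 127.2 g (target 127.2 g)
Glass-mass closure: the batch minus its LOI: 500.1 g (oxide target masses add up to 500.1 g; with the basis standing at 500.1 g — deltas are rounding alone).
Whole-batch sum: Σ batch = 587.6 g; ignition loss, Σ(batch × LOI) = 87.54 g; as yield: glass ÷ batch → 85.10%.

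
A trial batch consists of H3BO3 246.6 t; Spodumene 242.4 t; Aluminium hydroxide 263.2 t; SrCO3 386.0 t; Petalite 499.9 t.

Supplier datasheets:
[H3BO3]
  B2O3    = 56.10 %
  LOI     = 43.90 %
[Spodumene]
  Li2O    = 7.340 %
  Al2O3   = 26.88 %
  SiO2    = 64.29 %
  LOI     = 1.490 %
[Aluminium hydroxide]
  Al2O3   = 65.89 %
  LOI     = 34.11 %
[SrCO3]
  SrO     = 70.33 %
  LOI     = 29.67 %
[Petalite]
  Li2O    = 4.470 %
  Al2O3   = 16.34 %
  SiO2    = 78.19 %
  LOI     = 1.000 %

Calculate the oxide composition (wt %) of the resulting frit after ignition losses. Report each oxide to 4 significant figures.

Glass mass = 1317 t (batch 1638 − LOI 321.2).
Composition: B2O3 10.50%, SrO 20.61%, Li2O 3.048%, Al2O3 24.32%, SiO2 41.51%

Intermediates are shown with 4-significant-digit rounding within the worked lines; all internal work carries full float precision through every step — each reported result takes exactly one rounding. Derived quantities, including ignition loss, the totals, glass mass, yield, five oxide percentages, are re-derived from the weighed amounts for 1317 t of glass in full float precision, as written in problem or answer.
What the batch supplies per oxide:
  B2O3: 246.6·0.5610 = 138.3 t
  SrO: 386.0·0.7033 = 271.5 t
  Li2O: 242.4·0.07340 + 499.9·0.04470 = 40.14 t
  Al2O3: 242.4·0.2688 + 263.2·0.6589 + 499.9·0.1634 = 320.3 t
  SiO2: 242.4·0.6429 + 499.9·0.7819 = 546.7 t
LOI: 246.6·0.4390 + 242.4·0.01490 + 263.2·0.3411 + 386.0·0.2967 + 499.9·0.01000 = 321.2 t
Resulting glass, batch − LOI: 1638 − 321.2 = 1317 t (matching Σ of the oxides)
wt % = oxide mass / glass mass × 100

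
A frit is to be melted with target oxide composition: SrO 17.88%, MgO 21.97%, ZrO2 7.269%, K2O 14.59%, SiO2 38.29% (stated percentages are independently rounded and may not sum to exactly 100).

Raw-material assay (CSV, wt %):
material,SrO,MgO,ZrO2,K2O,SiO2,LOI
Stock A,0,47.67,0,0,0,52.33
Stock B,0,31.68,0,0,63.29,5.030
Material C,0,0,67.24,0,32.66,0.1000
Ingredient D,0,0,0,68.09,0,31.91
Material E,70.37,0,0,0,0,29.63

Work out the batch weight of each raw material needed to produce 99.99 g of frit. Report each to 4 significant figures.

Batch per 99.99 g frit:
  Stock A: 9.588 g
  Stock B: 54.92 g
  Material C: 10.81 g
  Ingredient D: 21.43 g
  Material E: 25.41 g
Total batch = 122.2 g; LOI loss = 22.16 g; yield = 81.86%

All internal work keeps full precision throughout. Rounding to 4 significant figures extends to each working value as shown — every reported value is rounded only once. Derived quantities are carried from the weighed amounts at 99.99 g of glass in full float precision (five oxide percentages, ignition loss, yield, totals, net glass mass), exactly as shown in question or answer.
Oxide-by-oxide targets in 99.99 g frit:
  SrO: 17.88% × 99.99 = 17.88 g
  MgO: 21.97% × 99.99 = 21.97 g
  ZrO2: 7.269% × 99.99 = 7.268 g
  K2O: 14.59% × 99.99 = 14.59 g
  SiO2: 38.29% × 99.99 = 38.29 g
Checking each oxide sum per the reported batch figures, on the stated basis (summed amounts equal target values modulo rounding of the values):
  SrO: 25.41·0.7037 = 17.88 g (target 17.88 g)
  MgO: 9.588·0.4767 + 54.92·0.3168 = 21.97 g (target 21.97 g)
  ZrO2: 10.81·0.6724 = 7.269 g (target 7.268 g)
  K2O: 21.43·0.6809 = 14.59 g (target 14.59 g)
  SiO2: 54.92·0.6329 + 10.81·0.3266 = 38.29 g (target 38.29 g)
Consistency of the glass mass: whole batch net of LOI = 100.0 g (the Σ of target masses is 99.99 g; against the stated basis, 99.99 g — a pure rounding effect).
Batch total: Σ batch = 122.2 g; LOI removed, Σ of batch·LOI: 22.16 g; yield: glass divided by total = 81.86%.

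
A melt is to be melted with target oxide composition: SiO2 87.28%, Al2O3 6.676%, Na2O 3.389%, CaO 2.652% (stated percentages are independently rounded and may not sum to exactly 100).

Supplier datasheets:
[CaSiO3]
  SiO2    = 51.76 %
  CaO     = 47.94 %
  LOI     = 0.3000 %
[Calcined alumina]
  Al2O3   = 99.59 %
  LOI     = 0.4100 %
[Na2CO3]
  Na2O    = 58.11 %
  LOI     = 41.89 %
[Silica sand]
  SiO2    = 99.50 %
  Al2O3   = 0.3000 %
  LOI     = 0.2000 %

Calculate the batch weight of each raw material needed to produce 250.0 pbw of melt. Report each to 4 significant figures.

Every computation carries exact precision at all times. In-progress results are shown (rounded to four significant figures) alongside each step. Every reported number is rounded just once — all derived quantities are re-derived at full precision (glass mass, ignition loss, the yield, the totals, the four compositions) from the weighed amounts on 250.0 pbw of glass, exactly as printed in the problem or answer text.
Oxide mass targets, per 250.0 pbw melt:
  SiO2: 87.28% × 250.0 = 218.2 pbw
  Al2O3: 6.676% × 250.0 = 16.69 pbw
  Na2O: 3.389% × 250.0 = 8.472 pbw
  CaO: 2.652% × 250.0 = 6.630 pbw
Mass-balance tally per oxide given the weights on record, relative to the basis at hand (delivered sums recover each target up to rounding of the answer):
  SiO2: 13.83·0.5176 + 212.1·0.9950 = 218.2 pbw (target 218.2 pbw)
  Al2O3: 16.12·0.9959 + 212.1·0.003000 = 16.69 pbw (target 16.69 pbw)
  Na2O: 14.58·0.5811 = 8.472 pbw (target 8.472 pbw)
  CaO: 13.83·0.4794 = 6.630 pbw (target 6.630 pbw)
Auditing the glass mass value: the batch minus its LOI: 250.0 pbw (oxide target masses add up to 250.0 pbw; versus the stated basis of 250.0 pbw — deltas are rounding alone).
Adding the batch up: Σ batch = 256.6 pbw; loss to ignition Σ batch·LOI = 6.639 pbw; the yield ratio, glass ÷ batch: 97.41%.

Batch per 250.0 pbw melt:
  CaSiO3: 13.83 pbw
  Calcined alumina: 16.12 pbw
  Na2CO3: 14.58 pbw
  Silica sand: 212.1 pbw
Total batch = 256.6 pbw; LOI loss = 6.639 pbw; yield = 97.41%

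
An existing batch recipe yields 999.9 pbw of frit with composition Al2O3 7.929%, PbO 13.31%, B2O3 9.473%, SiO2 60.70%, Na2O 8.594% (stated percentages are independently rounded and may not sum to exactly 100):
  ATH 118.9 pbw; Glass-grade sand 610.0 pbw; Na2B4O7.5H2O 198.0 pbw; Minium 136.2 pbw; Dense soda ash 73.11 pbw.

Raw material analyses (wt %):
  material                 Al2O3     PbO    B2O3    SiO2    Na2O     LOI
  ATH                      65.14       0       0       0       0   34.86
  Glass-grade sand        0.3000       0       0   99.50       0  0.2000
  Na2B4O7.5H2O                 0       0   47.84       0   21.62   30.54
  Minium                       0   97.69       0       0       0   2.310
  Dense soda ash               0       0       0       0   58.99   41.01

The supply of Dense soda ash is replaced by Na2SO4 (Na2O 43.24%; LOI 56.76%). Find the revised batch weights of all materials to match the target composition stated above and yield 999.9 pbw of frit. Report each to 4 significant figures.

Values along the way appear, rounded to four significant figures, as written. The working math carries exact precision throughout — every reported result is rounded a single time. All derived quantities (the five compositions, glass mass, LOI, yield, totals) are re-derived starting from the weights per 999.9 pbw of glass at exact precision as they appear in question or answer.
Per-oxide target masses for 999.9 pbw frit:
  Al2O3: 7.929% × 999.9 = 79.28 pbw
  PbO: 13.31% × 999.9 = 133.1 pbw
  B2O3: 9.473% × 999.9 = 94.72 pbw
  SiO2: 60.70% × 999.9 = 606.9 pbw
  Na2O: 8.594% × 999.9 = 85.93 pbw
Per-oxide balance check using the reported weights, against the basis in use (every target is met by its sum exact up to rounding of places):
  Al2O3: 118.9·0.6514 + 610.0·0.003000 = 79.28 pbw (target 79.28 pbw)
  PbO: 136.2·0.9769 = 133.1 pbw (target 133.1 pbw)
  B2O3: 198.0·0.4784 = 94.72 pbw (target 94.72 pbw)
  SiO2: 610.0·0.9950 = 607.0 pbw (target 606.9 pbw)
  Na2O: 198.0·0.2162 + 99.73·0.4324 = 85.93 pbw (target 85.93 pbw)
Glass-mass closure: total charge less LOI = 999.9 pbw (the Σ of target masses is 1000 pbw; the stated basis being 999.9 pbw — rounding explains the deltas).
Total batch = Σ batch = 1163 pbw; ignition loss, Σ(batch × LOI) = 162.9 pbw; the yield ratio, glass ÷ batch: 85.99%.

Revised batch per 999.9 pbw frit:
  ATH: 118.9 pbw
  Glass-grade sand: 610.0 pbw
  Na2B4O7.5H2O: 198.0 pbw
  Minium: 136.2 pbw
  Na2SO4: 99.73 pbw
Total batch = 1163 pbw; LOI loss = 162.9 pbw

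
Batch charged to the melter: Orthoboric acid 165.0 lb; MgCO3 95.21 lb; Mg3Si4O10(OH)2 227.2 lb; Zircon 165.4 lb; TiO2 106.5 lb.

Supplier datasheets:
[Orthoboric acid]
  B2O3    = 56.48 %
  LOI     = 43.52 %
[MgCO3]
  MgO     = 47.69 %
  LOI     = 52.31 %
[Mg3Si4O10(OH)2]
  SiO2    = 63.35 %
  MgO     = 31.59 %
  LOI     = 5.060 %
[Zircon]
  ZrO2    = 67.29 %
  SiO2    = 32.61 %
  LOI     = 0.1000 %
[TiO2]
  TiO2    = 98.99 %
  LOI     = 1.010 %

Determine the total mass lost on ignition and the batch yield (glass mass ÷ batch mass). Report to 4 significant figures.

LOI loss = 134.3 lb; glass = 625.0 lb; yield = 82.31%

The intermediate values appear rounded to four significant digits alongside each step. The working math runs at full float precision through the solve — a single rounding produces each reported value. Derived quantities (glass mass, five oxide percentages, the totals, yield, ignition loss) are recomputed at full precision from the batch weights for 625.0 lb of glass, as they appear in the problem or the answer.
Each material's LOI contribution:
  Orthoboric acid: 165.0 × 0.4352 = 71.81 lb
  MgCO3: 95.21 × 0.5231 = 49.80 lb
  Mg3Si4O10(OH)2: 227.2 × 0.05060 = 11.50 lb
  Zircon: 165.4 × 0.001000 = 0.1654 lb
  TiO2: 106.5 × 0.01010 = 1.076 lb
Total LOI = 134.3 lb
Glass = batch − LOI = 759.3 − 134.3 = 625.0 lb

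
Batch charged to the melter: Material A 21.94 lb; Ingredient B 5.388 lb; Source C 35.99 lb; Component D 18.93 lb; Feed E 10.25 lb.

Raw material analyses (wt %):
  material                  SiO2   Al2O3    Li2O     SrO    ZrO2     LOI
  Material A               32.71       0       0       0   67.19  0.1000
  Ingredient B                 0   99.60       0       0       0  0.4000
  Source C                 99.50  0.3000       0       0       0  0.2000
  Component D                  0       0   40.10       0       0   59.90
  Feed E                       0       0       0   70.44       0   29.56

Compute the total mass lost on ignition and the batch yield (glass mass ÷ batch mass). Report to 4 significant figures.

LOI loss = 14.48 lb; glass = 78.01 lb; yield = 84.34%

Mid-chain values appear, rounded to 4 significant figures, across the worked steps. Each numeric step keeps full precision through the solve. Each reported result is rounded a single time; all derived quantities are recomputed using the weight values for 78.01 lb of glass in full precision (ignition loss, the five compositions, totals, glass mass, yield), as quoted within either problem or answer.
Ignition loss by material:
  Material A: 21.94 × 0.001000 = 0.02194 lb
  Ingredient B: 5.388 × 0.004000 = 0.02155 lb
  Source C: 35.99 × 0.002000 = 0.07198 lb
  Component D: 18.93 × 0.5990 = 11.34 lb
  Feed E: 10.25 × 0.2956 = 3.030 lb
Total LOI = 14.48 lb
Glass = batch − LOI = 92.50 − 14.48 = 78.01 lb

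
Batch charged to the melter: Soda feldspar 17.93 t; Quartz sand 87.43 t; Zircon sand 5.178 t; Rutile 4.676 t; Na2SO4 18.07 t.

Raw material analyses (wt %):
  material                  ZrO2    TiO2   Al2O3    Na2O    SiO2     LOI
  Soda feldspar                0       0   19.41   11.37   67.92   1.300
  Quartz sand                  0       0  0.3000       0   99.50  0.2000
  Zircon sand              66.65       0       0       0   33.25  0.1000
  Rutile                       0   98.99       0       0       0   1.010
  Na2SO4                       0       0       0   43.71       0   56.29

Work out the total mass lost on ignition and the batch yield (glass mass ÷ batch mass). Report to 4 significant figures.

Every computation keeps full float precision at every stage — the intermediate values are shown rounded off to 4 significant figures between the steps — a single rounding finalizes each reported number — the derived quantities are recomputed from the batch weights for 122.7 t of glass in full precision (LOI, glass mass, totals, five oxide percentages, the yield) precisely as stated by question or answer.
Ignition loss by material:
  Soda feldspar: 17.93 × 0.01300 = 0.2331 t
  Quartz sand: 87.43 × 0.002000 = 0.1749 t
  Zircon sand: 5.178 × 0.001000 = 0.005178 t
  Rutile: 4.676 × 0.01010 = 0.04723 t
  Na2SO4: 18.07 × 0.5629 = 10.17 t
Total LOI = 10.63 t
Glass = batch − LOI = 133.3 − 10.63 = 122.7 t

LOI loss = 10.63 t; glass = 122.7 t; yield = 92.02%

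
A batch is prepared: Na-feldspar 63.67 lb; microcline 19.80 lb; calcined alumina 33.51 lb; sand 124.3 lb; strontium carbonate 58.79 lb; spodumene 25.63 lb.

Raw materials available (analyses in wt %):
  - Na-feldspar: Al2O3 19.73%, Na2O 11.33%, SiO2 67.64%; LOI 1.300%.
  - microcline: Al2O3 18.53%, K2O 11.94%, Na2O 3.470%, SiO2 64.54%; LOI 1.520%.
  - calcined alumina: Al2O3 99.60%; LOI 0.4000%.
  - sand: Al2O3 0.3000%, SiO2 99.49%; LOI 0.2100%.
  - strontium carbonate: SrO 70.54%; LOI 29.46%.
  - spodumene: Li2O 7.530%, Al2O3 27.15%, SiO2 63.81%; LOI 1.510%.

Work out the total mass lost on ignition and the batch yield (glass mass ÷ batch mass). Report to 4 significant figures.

LOI loss = 19.23 lb; glass = 306.5 lb; yield = 94.10%

All arithmetic holds full precision in all steps — in-progress results are printed (rounded to 4 significant figures) between the steps. A single rounding produces each reported value — derived quantities, including totals, LOI, six oxide percentages, glass mass, the yield, are computed using the weight values per 306.5 lb of glass at exact precision, as they appear in the problem or the answer.
Material-by-material LOI:
  Na-feldspar: 63.67 × 0.01300 = 0.8277 lb
  microcline: 19.80 × 0.01520 = 0.3010 lb
  calcined alumina: 33.51 × 0.004000 = 0.1340 lb
  sand: 124.3 × 0.002100 = 0.2610 lb
  strontium carbonate: 58.79 × 0.2946 = 17.32 lb
  spodumene: 25.63 × 0.01510 = 0.3870 lb
Total LOI = 19.23 lb
Glass = batch − LOI = 325.7 − 19.23 = 306.5 lb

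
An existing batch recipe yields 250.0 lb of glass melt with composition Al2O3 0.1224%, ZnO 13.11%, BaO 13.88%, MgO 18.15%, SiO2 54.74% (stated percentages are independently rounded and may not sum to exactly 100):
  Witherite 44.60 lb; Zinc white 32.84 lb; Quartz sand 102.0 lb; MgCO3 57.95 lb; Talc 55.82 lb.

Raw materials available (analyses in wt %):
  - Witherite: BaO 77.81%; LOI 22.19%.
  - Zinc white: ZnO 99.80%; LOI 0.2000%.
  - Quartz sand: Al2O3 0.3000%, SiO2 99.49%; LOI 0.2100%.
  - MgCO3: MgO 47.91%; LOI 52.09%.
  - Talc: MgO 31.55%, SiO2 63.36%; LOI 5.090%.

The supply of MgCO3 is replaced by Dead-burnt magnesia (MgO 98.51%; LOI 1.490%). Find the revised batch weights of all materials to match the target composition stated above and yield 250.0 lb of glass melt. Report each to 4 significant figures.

Revised batch per 250.0 lb glass melt:
  Witherite: 44.60 lb
  Zinc white: 32.84 lb
  Quartz sand: 102.0 lb
  Dead-burnt magnesia: 28.18 lb
  Talc: 55.82 lb
Total batch = 263.4 lb; LOI loss = 13.44 lb

Intermediates are shown with 4-significant-digit rounding in the working — the working math holds full float precision all the way through — exactly one rounding goes into every reported number. Derived quantities are recomputed from the batch weights on 250.0 lb of glass at exact precision (five oxide percentages, glass mass, yield, totals, LOI), as they appear in the problem or the answer.
Oxide mass targets, per 250.0 lb glass melt:
  Al2O3: 0.1224% × 250.0 = 0.3060 lb
  ZnO: 13.11% × 250.0 = 32.78 lb
  BaO: 13.88% × 250.0 = 34.70 lb
  MgO: 18.15% × 250.0 = 45.38 lb
  SiO2: 54.74% × 250.0 = 136.8 lb
Balance tally, oxide-wise, given the weights on record, for the quoted basis mass (delivered sums recover each target exact up to rounding of places):
  Al2O3: 102.0·0.003000 = 0.3060 lb (target 0.3060 lb)
  ZnO: 32.84·0.9980 = 32.77 lb (target 32.78 lb)
  BaO: 44.60·0.7781 = 34.70 lb (target 34.70 lb)
  MgO: 28.18·0.9851 + 55.82·0.3155 = 45.37 lb (target 45.38 lb)
  SiO2: 102.0·0.9949 + 55.82·0.6336 = 136.8 lb (target 136.8 lb)
Glass-mass closure: total charge less LOI = 250.0 lb (the Σ of target masses is 250.0 lb; versus the stated basis of 250.0 lb — a pure rounding effect).
Adding the batch up: Σ batch = 263.4 lb; LOI loss = Σ batch·LOI = 13.44 lb; yield: glass divided by total = 94.90%.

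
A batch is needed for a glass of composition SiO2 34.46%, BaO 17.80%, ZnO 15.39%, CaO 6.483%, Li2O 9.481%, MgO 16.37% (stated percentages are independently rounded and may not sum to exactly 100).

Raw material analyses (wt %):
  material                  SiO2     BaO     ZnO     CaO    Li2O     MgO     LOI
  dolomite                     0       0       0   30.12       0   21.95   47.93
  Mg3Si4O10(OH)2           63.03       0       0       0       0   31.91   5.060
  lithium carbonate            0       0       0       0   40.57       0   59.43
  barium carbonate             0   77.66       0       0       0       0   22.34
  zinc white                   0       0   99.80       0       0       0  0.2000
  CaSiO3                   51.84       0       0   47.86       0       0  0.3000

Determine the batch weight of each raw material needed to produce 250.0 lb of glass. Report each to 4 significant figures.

In-progress results are shown rounded to four significant digits. The working math keeps full float precision at all times; a single rounding finalizes every reported figure — the derived quantities, including the yield, the six compositions, ignition loss, glass mass, totals, are recomputed from the weighed amounts on 250.0 lb of glass at full float precision as they appear in question or answer.
Target oxide masses per 250.0 lb glass:
  SiO2: 34.46% × 250.0 = 86.15 lb
  BaO: 17.80% × 250.0 = 44.50 lb
  ZnO: 15.39% × 250.0 = 38.48 lb
  CaO: 6.483% × 250.0 = 16.21 lb
  Li2O: 9.481% × 250.0 = 23.70 lb
  MgO: 16.37% × 250.0 = 40.93 lb
Oxide-by-oxide audit per the reported batch figures, on the stated basis (target by target, the sums agree once rounding is allowed for):
  SiO2: 117.2·0.6303 + 23.72·0.5184 = 86.17 lb (target 86.15 lb)
  BaO: 57.30·0.7766 = 44.50 lb (target 44.50 lb)
  ZnO: 38.55·0.9980 = 38.47 lb (target 38.48 lb)
  CaO: 16.11·0.3012 + 23.72·0.4786 = 16.20 lb (target 16.21 lb)
  Li2O: 58.42·0.4057 = 23.70 lb (target 23.70 lb)
  MgO: 16.11·0.2195 + 117.2·0.3191 = 40.93 lb (target 40.93 lb)
Auditing the glass mass value: total charge less LOI = 250.0 lb (per-oxide target masses sum to 250.0 lb; the stated basis being 250.0 lb — a pure rounding effect).
Whole-batch sum: Σ batch = 311.3 lb; loss to ignition Σ batch·LOI = 61.32 lb; yield, glass over the total, = 80.30%.

Batch per 250.0 lb glass:
  dolomite: 16.11 lb
  Mg3Si4O10(OH)2: 117.2 lb
  lithium carbonate: 58.42 lb
  barium carbonate: 57.30 lb
  zinc white: 38.55 lb
  CaSiO3: 23.72 lb
Total batch = 311.3 lb; LOI loss = 61.32 lb; yield = 80.30%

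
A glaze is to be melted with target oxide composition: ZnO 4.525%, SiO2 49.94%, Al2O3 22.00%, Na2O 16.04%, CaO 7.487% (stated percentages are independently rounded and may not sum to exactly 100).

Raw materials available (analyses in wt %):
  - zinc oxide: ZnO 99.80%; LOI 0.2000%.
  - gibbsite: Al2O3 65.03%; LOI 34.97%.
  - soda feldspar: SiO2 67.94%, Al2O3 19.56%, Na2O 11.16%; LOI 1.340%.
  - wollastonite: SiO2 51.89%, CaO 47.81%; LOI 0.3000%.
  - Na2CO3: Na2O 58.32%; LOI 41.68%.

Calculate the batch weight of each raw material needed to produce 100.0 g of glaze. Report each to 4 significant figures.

Each numeric step maintains exact precision throughout; intermediates are printed, rounded to four significant digits, in the working. Each reported number is rounded exactly once; the derived quantities (the five compositions, the yield, ignition loss, totals, net glass mass) are carried in exact precision from the batch weights for 100.0 g of glass, exactly as shown in either problem or answer.
Oxide-by-oxide targets in 100.0 g glaze:
  ZnO: 4.525% × 100.0 = 4.525 g
  SiO2: 49.94% × 100.0 = 49.94 g
  Al2O3: 22.00% × 100.0 = 22.00 g
  Na2O: 16.04% × 100.0 = 16.04 g
  CaO: 7.487% × 100.0 = 7.487 g
A balance pass over the oxides, on the weights just shown, on the stated basis (sums match the target masses inside rounding margins):
  ZnO: 4.534·0.9980 = 4.525 g (target 4.525 g)
  SiO2: 61.55·0.6794 + 15.66·0.5189 = 49.94 g (target 49.94 g)
  Al2O3: 15.32·0.6503 + 61.55·0.1956 = 22.00 g (target 22.00 g)
  Na2O: 61.55·0.1116 + 15.73·0.5832 = 16.04 g (target 16.04 g)
  CaO: 15.66·0.4781 = 7.487 g (target 7.487 g)
Glass-mass closure: batch total minus LOI = 100.0 g (summing oxide targets gives 99.99 g; the stated basis being 100.0 g — rounding explains the deltas).
Whole-batch sum: Σ batch = 112.8 g; loss to ignition Σ batch·LOI = 12.79 g; yield: glass divided by total = 88.66%.

Batch per 100.0 g glaze:
  zinc oxide: 4.534 g
  gibbsite: 15.32 g
  soda feldspar: 61.55 g
  wollastonite: 15.66 g
  Na2CO3: 15.73 g
Total batch = 112.8 g; LOI loss = 12.79 g; yield = 88.66%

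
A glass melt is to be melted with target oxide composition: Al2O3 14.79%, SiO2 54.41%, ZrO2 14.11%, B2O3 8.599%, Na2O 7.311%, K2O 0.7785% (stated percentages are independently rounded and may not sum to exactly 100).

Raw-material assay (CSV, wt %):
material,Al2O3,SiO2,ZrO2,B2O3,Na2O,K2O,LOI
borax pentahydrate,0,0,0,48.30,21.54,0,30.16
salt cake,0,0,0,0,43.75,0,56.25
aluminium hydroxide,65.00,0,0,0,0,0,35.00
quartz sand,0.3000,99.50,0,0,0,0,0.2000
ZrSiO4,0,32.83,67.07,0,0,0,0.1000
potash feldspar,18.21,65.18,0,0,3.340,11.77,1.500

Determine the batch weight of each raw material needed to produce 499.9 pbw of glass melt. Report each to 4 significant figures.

Batch per 499.9 pbw glass melt:
  borax pentahydrate: 89.00 pbw
  salt cake: 37.20 pbw
  aluminium hydroxide: 103.5 pbw
  quartz sand: 217.0 pbw
  ZrSiO4: 105.2 pbw
  potash feldspar: 33.06 pbw
Total batch = 585.0 pbw; LOI loss = 85.03 pbw; yield = 85.46%

Intermediates are shown, with 4-significant-digit rounding, within the worked lines; all arithmetic holds exact precision all the way through. Each reported number is rounded once only; the derived quantities, including net glass mass, yield, ignition loss, six oxide percentages, totals, are carried from the weighed amounts for 499.9 pbw of glass in exact precision as set out in problem or answer.
Target oxide masses per 499.9 pbw glass melt:
  Al2O3: 14.79% × 499.9 = 73.94 pbw
  SiO2: 54.41% × 499.9 = 272.0 pbw
  ZrO2: 14.11% × 499.9 = 70.54 pbw
  B2O3: 8.599% × 499.9 = 42.99 pbw
  Na2O: 7.311% × 499.9 = 36.55 pbw
  K2O: 0.7785% × 499.9 = 3.892 pbw
Verifying the oxide balance applying the batch weights above, under the basis named above (oxide sums agree with the targets within answer rounding):
  Al2O3: 103.5·0.6500 + 217.0·0.003000 + 33.06·0.1821 = 73.95 pbw (target 73.94 pbw)
  SiO2: 217.0·0.9950 + 105.2·0.3283 + 33.06·0.6518 = 272.0 pbw (target 272.0 pbw)
  ZrO2: 105.2·0.6707 = 70.56 pbw (target 70.54 pbw)
  B2O3: 89.00·0.4830 = 42.99 pbw (target 42.99 pbw)
  Na2O: 89.00·0.2154 + 37.20·0.4375 + 33.06·0.03340 = 36.55 pbw (target 36.55 pbw)
  K2O: 33.06·0.1177 = 3.891 pbw (target 3.892 pbw)
Glass-mass sanity pass: batch Σ − ignition loss = 499.9 pbw (summing oxide targets gives 499.9 pbw; basis as stated: 499.9 pbw — gaps are rounding artifacts).
Batch grand total — Σ batch = 585.0 pbw; Σ batch·LOI gives LOI loss = 85.03 pbw; yield = glass ÷ total batch = 85.46%.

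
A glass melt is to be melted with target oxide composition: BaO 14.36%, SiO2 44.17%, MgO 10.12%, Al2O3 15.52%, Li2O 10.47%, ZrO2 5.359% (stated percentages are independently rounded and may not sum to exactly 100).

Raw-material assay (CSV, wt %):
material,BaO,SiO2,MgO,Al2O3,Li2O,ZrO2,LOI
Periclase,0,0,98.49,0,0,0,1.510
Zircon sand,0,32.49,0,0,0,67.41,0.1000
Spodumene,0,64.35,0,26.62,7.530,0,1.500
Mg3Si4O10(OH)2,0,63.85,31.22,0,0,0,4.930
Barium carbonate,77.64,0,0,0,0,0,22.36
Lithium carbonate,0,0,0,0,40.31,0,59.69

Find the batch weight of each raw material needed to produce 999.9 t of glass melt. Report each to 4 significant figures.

Batch per 999.9 t glass melt:
  Periclase: 82.54 t
  Zircon sand: 79.49 t
  Spodumene: 583.0 t
  Mg3Si4O10(OH)2: 63.73 t
  Barium carbonate: 184.9 t
  Lithium carbonate: 150.8 t
Total batch = 1144 t; LOI loss = 144.6 t; yield = 87.37%

Each numeric step carries full precision from first step to last — working values appear (rounded to 4 significant digits) in the printout — exactly one rounding goes into each reported number; derived quantities, which include six oxide percentages, ignition loss, totals, the yield, net glass mass, are re-derived in full float precision, exactly as printed in problem or answer, using the weight values on 999.9 t of glass.
Oxide mass targets, per 999.9 t glass melt:
  BaO: 14.36% × 999.9 = 143.6 t
  SiO2: 44.17% × 999.9 = 441.7 t
  MgO: 10.12% × 999.9 = 101.2 t
  Al2O3: 15.52% × 999.9 = 155.2 t
  Li2O: 10.47% × 999.9 = 104.7 t
  ZrO2: 5.359% × 999.9 = 53.58 t
Oxide-by-oxide audit working from each reported weight, against the basis in use (summed amounts equal target values exact up to rounding of places):
  BaO: 184.9·0.7764 = 143.6 t (target 143.6 t)
  SiO2: 79.49·0.3249 + 583.0·0.6435 + 63.73·0.6385 = 441.7 t (target 441.7 t)
  MgO: 82.54·0.9849 + 63.73·0.3122 = 101.2 t (target 101.2 t)
  Al2O3: 583.0·0.2662 = 155.2 t (target 155.2 t)
  Li2O: 583.0·0.07530 + 150.8·0.4031 = 104.7 t (target 104.7 t)
  ZrO2: 79.49·0.6741 = 53.58 t (target 53.58 t)
The glass-mass cross-check: whole batch net of LOI = 999.9 t (summing oxide targets gives 999.9 t; the stated basis being 999.9 t — rounding explains the deltas).
Adding the batch up: Σ batch = 1144 t; Σ batch·LOI gives LOI loss = 144.6 t; yield, glass over the total, = 87.37%.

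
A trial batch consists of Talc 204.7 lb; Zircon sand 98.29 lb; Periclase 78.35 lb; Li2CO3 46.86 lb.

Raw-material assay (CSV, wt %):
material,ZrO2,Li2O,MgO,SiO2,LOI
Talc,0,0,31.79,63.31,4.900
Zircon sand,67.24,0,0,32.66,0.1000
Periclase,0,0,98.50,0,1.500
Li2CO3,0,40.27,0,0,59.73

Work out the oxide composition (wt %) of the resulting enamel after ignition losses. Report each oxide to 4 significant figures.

Every computation runs at full float precision at all times — mid-chain values are displayed rounded to four significant digits within the worked lines; each reported result sees exactly one rounding — the derived quantities, which include yield, LOI, the totals, glass mass, four oxide percentages, are recomputed at exact precision, as written in problem or answer, from the weighed amounts for 388.9 lb of glass.
Delivered oxide masses:
  ZrO2: 98.29·0.6724 = 66.09 lb
  Li2O: 46.86·0.4027 = 18.87 lb
  MgO: 204.7·0.3179 + 78.35·0.9850 = 142.2 lb
  SiO2: 204.7·0.6331 + 98.29·0.3266 = 161.7 lb
LOI: 204.7·0.04900 + 98.29·0.001000 + 78.35·0.01500 + 46.86·0.5973 = 39.29 lb
The glass mass, total less LOI, = 428.2 − 39.29 = 388.9 lb (= Σ oxide masses)
each oxide over glass, ×100, is wt %

Glass mass = 388.9 lb (batch 428.2 − LOI 39.29).
Composition: ZrO2 16.99%, Li2O 4.852%, MgO 36.58%, SiO2 41.58%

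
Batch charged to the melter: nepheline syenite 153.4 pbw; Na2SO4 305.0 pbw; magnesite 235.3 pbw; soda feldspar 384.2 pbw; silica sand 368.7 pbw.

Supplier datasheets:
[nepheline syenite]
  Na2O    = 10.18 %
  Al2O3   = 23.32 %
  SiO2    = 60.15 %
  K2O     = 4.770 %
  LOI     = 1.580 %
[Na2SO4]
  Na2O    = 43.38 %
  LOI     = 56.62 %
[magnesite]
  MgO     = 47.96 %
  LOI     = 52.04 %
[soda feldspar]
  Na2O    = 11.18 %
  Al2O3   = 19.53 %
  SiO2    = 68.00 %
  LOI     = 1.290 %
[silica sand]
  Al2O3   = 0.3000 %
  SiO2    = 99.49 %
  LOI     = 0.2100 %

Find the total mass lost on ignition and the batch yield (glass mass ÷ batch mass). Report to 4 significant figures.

All internal work keeps full float precision throughout — the intermediate values are shown (rounded to 4 significant figures) across the worked steps — a single rounding completes every reported figure — derived quantities (net glass mass, yield, LOI, five oxide percentages, the totals) are computed in full float precision using the weight values for 1143 pbw of glass as set out in the question or the answer.
LOI of each material in turn:
  nepheline syenite: 153.4 × 0.01580 = 2.424 pbw
  Na2SO4: 305.0 × 0.5662 = 172.7 pbw
  magnesite: 235.3 × 0.5204 = 122.5 pbw
  soda feldspar: 384.2 × 0.01290 = 4.956 pbw
  silica sand: 368.7 × 0.002100 = 0.7743 pbw
Total LOI = 303.3 pbw
Glass = batch − LOI = 1447 − 303.3 = 1143 pbw

LOI loss = 303.3 pbw; glass = 1143 pbw; yield = 79.03%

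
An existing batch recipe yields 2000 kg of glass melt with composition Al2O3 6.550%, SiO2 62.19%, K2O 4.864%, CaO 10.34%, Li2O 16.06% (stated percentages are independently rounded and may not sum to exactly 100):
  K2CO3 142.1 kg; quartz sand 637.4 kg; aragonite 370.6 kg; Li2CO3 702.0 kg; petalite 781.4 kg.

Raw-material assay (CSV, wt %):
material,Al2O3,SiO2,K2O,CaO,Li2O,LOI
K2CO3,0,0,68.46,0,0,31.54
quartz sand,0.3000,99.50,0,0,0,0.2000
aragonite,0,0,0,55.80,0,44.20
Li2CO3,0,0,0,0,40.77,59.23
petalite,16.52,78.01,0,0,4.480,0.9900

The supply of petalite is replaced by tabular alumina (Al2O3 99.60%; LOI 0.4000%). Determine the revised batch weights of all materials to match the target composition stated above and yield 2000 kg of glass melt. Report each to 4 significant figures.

In-progress results appear, rounded to 4 significant figures, alongside each step — all internal work carries full precision all the way through. Every reported number includes exactly one rounding; derived quantities, which include LOI, totals, net glass mass, the five compositions, the yield, are computed at exact precision, exactly as printed in question or answer, starting from the weights on 2000 kg of glass.
Oxide mass targets, per 2000 kg glass melt:
  Al2O3: 6.550% × 2000 = 131.0 kg
  SiO2: 62.19% × 2000 = 1244 kg
  K2O: 4.864% × 2000 = 97.28 kg
  CaO: 10.34% × 2000 = 206.8 kg
  Li2O: 16.06% × 2000 = 321.2 kg
Verifying the oxide balance from the weights as reported, under the basis named above (oxide sums agree with the targets inside rounding margins):
  Al2O3: 1250·0.003000 + 127.8·0.9960 = 131.0 kg (target 131.0 kg)
  SiO2: 1250·0.9950 = 1244 kg (target 1244 kg)
  K2O: 142.1·0.6846 = 97.28 kg (target 97.28 kg)
  CaO: 370.6·0.5580 = 206.8 kg (target 206.8 kg)
  Li2O: 787.8·0.4077 = 321.2 kg (target 321.2 kg)
Mass balance on the glass: the batch minus its LOI: 2000 kg (the targets, summed, come to 2000 kg; with the basis standing at 2000 kg — gaps are rounding artifacts).
Whole-batch sum: Σ batch = 2678 kg; the LOI term Σ batch·LOI equals 678.2 kg; yield: glass divided by total = 74.68%.

Revised batch per 2000 kg glass melt:
  K2CO3: 142.1 kg
  quartz sand: 1250 kg
  aragonite: 370.6 kg
  Li2CO3: 787.8 kg
  tabular alumina: 127.8 kg
Total batch = 2678 kg; LOI loss = 678.2 kg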